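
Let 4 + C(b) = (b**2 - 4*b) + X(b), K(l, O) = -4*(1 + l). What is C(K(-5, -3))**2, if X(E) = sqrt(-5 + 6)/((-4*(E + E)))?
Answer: 579027969/16384 ≈ 35341.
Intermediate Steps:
K(l, O) = -4 - 4*l
X(E) = -1/(8*E) (X(E) = sqrt(1)/((-8*E)) = 1/(-8*E) = 1*(-1/(8*E)) = -1/(8*E))
C(b) = -4 + b**2 - 4*b - 1/(8*b) (C(b) = -4 + ((b**2 - 4*b) - 1/(8*b)) = -4 + (b**2 - 4*b - 1/(8*b)) = -4 + b**2 - 4*b - 1/(8*b))
C(K(-5, -3))**2 = (-4 + (-4 - 4*(-5))**2 - 4*(-4 - 4*(-5)) - 1/(8*(-4 - 4*(-5))))**2 = (-4 + (-4 + 20)**2 - 4*(-4 + 20) - 1/(8*(-4 + 20)))**2 = (-4 + 16**2 - 4*16 - 1/8/16)**2 = (-4 + 256 - 64 - 1/8*1/16)**2 = (-4 + 256 - 64 - 1/128)**2 = (24063/128)**2 = 579027969/16384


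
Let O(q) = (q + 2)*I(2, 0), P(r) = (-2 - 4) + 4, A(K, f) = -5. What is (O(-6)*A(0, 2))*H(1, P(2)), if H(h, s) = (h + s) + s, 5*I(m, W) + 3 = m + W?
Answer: 12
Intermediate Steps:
I(m, W) = -3/5 + W/5 + m/5 (I(m, W) = -3/5 + (m + W)/5 = -3/5 + (W + m)/5 = -3/5 + (W/5 + m/5) = -3/5 + W/5 + m/5)
P(r) = -2 (P(r) = -6 + 4 = -2)
O(q) = -2/5 - q/5 (O(q) = (q + 2)*(-3/5 + (1/5)*0 + (1/5)*2) = (2 + q)*(-3/5 + 0 + 2/5) = (2 + q)*(-1/5) = -2/5 - q/5)
H(h, s) = h + 2*s
(O(-6)*A(0, 2))*H(1, P(2)) = ((-2/5 - 1/5*(-6))*(-5))*(1 + 2*(-2)) = ((-2/5 + 6/5)*(-5))*(1 - 4) = ((4/5)*(-5))*(-3) = -4*(-3) = 12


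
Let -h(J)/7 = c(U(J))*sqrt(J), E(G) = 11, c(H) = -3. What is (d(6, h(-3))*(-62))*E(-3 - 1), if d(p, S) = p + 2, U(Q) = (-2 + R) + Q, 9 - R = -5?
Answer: -5456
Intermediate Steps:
R = 14 (R = 9 - 1*(-5) = 9 + 5 = 14)
U(Q) = 12 + Q (U(Q) = (-2 + 14) + Q = 12 + Q)
h(J) = 21*sqrt(J) (h(J) = -(-21)*sqrt(J) = 21*sqrt(J))
d(p, S) = 2 + p
(d(6, h(-3))*(-62))*E(-3 - 1) = ((2 + 6)*(-62))*11 = (8*(-62))*11 = -496*11 = -5456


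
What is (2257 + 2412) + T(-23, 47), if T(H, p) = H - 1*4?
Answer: 4642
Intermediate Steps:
T(H, p) = -4 + H (T(H, p) = H - 4 = -4 + H)
(2257 + 2412) + T(-23, 47) = (2257 + 2412) + (-4 - 23) = 4669 - 27 = 4642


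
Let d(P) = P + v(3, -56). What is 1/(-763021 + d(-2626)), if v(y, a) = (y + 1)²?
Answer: -1/765631 ≈ -1.3061e-6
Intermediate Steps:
v(y, a) = (1 + y)²
d(P) = 16 + P (d(P) = P + (1 + 3)² = P + 4² = P + 16 = 16 + P)
1/(-763021 + d(-2626)) = 1/(-763021 + (16 - 2626)) = 1/(-763021 - 2610) = 1/(-765631) = -1/765631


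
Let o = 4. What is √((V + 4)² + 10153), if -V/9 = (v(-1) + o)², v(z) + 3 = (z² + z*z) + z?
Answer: √11177 ≈ 105.72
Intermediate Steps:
v(z) = -3 + z + 2*z² (v(z) = -3 + ((z² + z*z) + z) = -3 + ((z² + z²) + z) = -3 + (2*z² + z) = -3 + (z + 2*z²) = -3 + z + 2*z²)
V = -36 (V = -9*((-3 - 1 + 2*(-1)²) + 4)² = -9*((-3 - 1 + 2*1) + 4)² = -9*((-3 - 1 + 2) + 4)² = -9*(-2 + 4)² = -9*2² = -9*4 = -36)
√((V + 4)² + 10153) = √((-36 + 4)² + 10153) = √((-32)² + 10153) = √(1024 + 10153) = √11177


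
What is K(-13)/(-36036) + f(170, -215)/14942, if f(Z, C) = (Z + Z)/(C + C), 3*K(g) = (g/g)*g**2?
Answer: -4317661/2671539948 ≈ -0.0016162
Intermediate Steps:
K(g) = g**2/3 (K(g) = ((g/g)*g**2)/3 = (1*g**2)/3 = g**2/3)
f(Z, C) = Z/C (f(Z, C) = (2*Z)/((2*C)) = (2*Z)*(1/(2*C)) = Z/C)
K(-13)/(-36036) + f(170, -215)/14942 = ((1/3)*(-13)**2)/(-36036) + (170/(-215))/14942 = ((1/3)*169)*(-1/36036) + (170*(-1/215))*(1/14942) = (169/3)*(-1/36036) - 34/43*1/14942 = -13/8316 - 17/321253 = -4317661/2671539948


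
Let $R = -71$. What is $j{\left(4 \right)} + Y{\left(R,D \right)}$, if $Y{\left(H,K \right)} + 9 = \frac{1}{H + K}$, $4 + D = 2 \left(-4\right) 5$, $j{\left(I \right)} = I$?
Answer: $- \frac{576}{115} \approx -5.0087$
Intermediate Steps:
$D = -44$ ($D = -4 + 2 \left(-4\right) 5 = -4 - 40 = -44$)
$Y{\left(H,K \right)} = -9 + \frac{1}{H + K}$
$j{\left(4 \right)} + Y{\left(R,D \right)} = 4 + \frac{1 - -639 - -396}{-71 - 44} = 4 + \frac{1 + 639 + 396}{-115} = 4 - \frac{1036}{115} = - \frac{576}{115}$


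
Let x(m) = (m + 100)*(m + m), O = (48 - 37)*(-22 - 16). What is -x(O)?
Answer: -265848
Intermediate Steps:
O = -418 (O = 11*(-38) = -418)
x(m) = 2*m*(100 + m) (x(m) = (100 + m)*(2*m) = 2*m*(100 + m))
-x(O) = -2*(-418)*(100 - 418) = -2*(-418)*(-318) = -1*265848 = -265848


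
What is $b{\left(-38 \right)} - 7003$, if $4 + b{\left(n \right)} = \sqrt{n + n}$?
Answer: $-7007 + 2 i \sqrt{19} \approx -7007.0 + 8.7178 i$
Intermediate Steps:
$b{\left(n \right)} = -4 + \sqrt{2} \sqrt{n}$ ($b{\left(n \right)} = -4 + \sqrt{n + n} = -4 + \sqrt{2 n} = -4 + \sqrt{2} \sqrt{n}$)
$b{\left(-38 \right)} - 7003 = \left(-4 + \sqrt{2} \sqrt{-38}\right) - 7003 = \left(-4 + \sqrt{2} i \sqrt{38}\right) - 7003 = \left(-4 + 2 i \sqrt{19}\right) - 7003 = -7007 + 2 i \sqrt{19}$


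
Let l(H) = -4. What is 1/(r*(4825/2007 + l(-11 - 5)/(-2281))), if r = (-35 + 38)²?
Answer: 508663/11013853 ≈ 0.046184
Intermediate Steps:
r = 9 (r = 3² = 9)
1/(r*(4825/2007 + l(-11 - 5)/(-2281))) = 1/(9*(4825/2007 - 4/(-2281))) = 1/(9*(4825*(1/2007) - 4*(-1/2281))) = 1/(9*(4825/2007 + 4/2281)) = 1/(9*(11013853/4577967)) = (⅑)*(4577967/11013853) = 508663/11013853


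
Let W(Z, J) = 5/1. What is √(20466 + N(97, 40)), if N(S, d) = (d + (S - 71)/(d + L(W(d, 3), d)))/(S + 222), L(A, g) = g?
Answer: √833061395870/6380 ≈ 143.06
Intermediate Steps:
W(Z, J) = 5 (W(Z, J) = 5*1 = 5)
N(S, d) = (d + (-71 + S)/(2*d))/(222 + S) (N(S, d) = (d + (S - 71)/(d + d))/(S + 222) = (d + (-71 + S)/((2*d)))/(222 + S) = (d + (-71 + S)*(1/(2*d)))/(222 + S) = (d + (-71 + S)/(2*d))/(222 + S))
√(20466 + N(97, 40)) = √(20466 + (½)*(-71 + 97 + 2*40²)/(40*(222 + 97))) = √(20466 + (½)*(1/40)*(-71 + 97 + 2*1600)/319) = √(20466 + (½)*(1/40)*(1/319)*(-71 + 97 + 3200)) = √(20466 + (½)*(1/40)*(1/319)*3226) = √(20466 + 1613/12760) = √(261147773/12760) = √833061395870/6380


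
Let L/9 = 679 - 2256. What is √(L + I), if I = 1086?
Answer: I*√13107 ≈ 114.49*I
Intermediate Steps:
L = -14193 (L = 9*(679 - 2256) = 9*(-1577) = -14193)
√(L + I) = √(-14193 + 1086) = √(-13107) = I*√13107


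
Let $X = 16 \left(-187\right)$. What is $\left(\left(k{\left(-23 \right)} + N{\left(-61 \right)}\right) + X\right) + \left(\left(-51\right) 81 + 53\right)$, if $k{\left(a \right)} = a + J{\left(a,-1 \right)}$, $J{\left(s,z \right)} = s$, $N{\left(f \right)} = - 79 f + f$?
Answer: $-2358$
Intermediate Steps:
$N{\left(f \right)} = - 78 f$
$k{\left(a \right)} = 2 a$ ($k{\left(a \right)} = a + a = 2 a$)
$X = -2992$
$\left(\left(k{\left(-23 \right)} + N{\left(-61 \right)}\right) + X\right) + \left(\left(-51\right) 81 + 53\right) = \left(\left(2 \left(-23\right) - -4758\right) - 2992\right) + \left(\left(-51\right) 81 + 53\right) = \left(\left(-46 + 4758\right) - 2992\right) + \left(-4131 + 53\right) = \left(4712 - 2992\right) - 4078 = 1720 - 4078 = -2358$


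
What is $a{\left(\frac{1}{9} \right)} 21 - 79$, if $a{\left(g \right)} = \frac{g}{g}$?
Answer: $-58$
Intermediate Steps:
$a{\left(g \right)} = 1$
$a{\left(\frac{1}{9} \right)} 21 - 79 = 1 \cdot 21 - 79 = 21 - 79 = -58$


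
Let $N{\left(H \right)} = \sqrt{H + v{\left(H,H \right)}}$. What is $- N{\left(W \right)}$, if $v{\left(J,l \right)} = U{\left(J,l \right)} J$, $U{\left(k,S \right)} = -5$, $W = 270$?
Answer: $- 6 i \sqrt{30} \approx - 32.863 i$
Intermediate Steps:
$v{\left(J,l \right)} = - 5 J$
$N{\left(H \right)} = 2 \sqrt{- H}$ ($N{\left(H \right)} = \sqrt{H - 5 H} = \sqrt{- 4 H} = 2 \sqrt{- H}$)
$- N{\left(W \right)} = - 2 \sqrt{\left(-1\right) 270} = - 2 \sqrt{-270} = - 2 \cdot 3 i \sqrt{30} = - 6 i \sqrt{30}$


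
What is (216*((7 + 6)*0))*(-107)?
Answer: 0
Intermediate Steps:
(216*((7 + 6)*0))*(-107) = (216*(13*0))*(-107) = (216*0)*(-107) = 0*(-107) = 0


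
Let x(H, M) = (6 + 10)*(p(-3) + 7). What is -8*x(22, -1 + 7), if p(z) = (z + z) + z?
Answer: 256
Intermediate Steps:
p(z) = 3*z (p(z) = 2*z + z = 3*z)
x(H, M) = -32 (x(H, M) = (6 + 10)*(3*(-3) + 7) = 16*(-9 + 7) = 16*(-2) = -32)
-8*x(22, -1 + 7) = -8*(-32) = 256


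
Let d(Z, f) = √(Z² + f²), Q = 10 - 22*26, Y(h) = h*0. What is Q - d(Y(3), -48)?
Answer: -610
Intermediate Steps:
Y(h) = 0
Q = -562 (Q = 10 - 572 = -562)
Q - d(Y(3), -48) = -562 - √(0² + (-48)²) = -562 - √(0 + 2304) = -562 - √2304 = -562 - 1*48 = -562 - 48 = -610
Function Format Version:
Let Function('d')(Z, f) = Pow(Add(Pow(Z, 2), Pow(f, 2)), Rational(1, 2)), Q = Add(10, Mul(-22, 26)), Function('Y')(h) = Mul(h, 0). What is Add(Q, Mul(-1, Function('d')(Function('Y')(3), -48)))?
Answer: -610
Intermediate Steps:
Function('Y')(h) = 0
Q = -562 (Q = Add(10, -572) = -562)
Add(Q, Mul(-1, Function('d')(Function('Y')(3), -48))) = Add(-562, Mul(-1, Pow(Add(Pow(0, 2), Pow(-48, 2)), Rational(1, 2)))) = Add(-562, Mul(-1, Pow(Add(0, 2304), Rational(1, 2)))) = Add(-562, Mul(-1, Pow(2304, Rational(1, 2)))) = Add(-562, Mul(-1, 48)) = Add(-562, -48) = -610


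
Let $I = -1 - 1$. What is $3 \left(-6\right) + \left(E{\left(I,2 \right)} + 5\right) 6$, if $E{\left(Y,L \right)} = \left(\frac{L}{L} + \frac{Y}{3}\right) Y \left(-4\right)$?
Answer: $28$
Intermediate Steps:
$I = -2$
$E{\left(Y,L \right)} = - 4 Y \left(1 + \frac{Y}{3}\right)$ ($E{\left(Y,L \right)} = \left(1 + Y \frac{1}{3}\right) Y \left(-4\right) = \left(1 + \frac{Y}{3}\right) Y \left(-4\right) = Y \left(1 + \frac{Y}{3}\right) \left(-4\right) = - 4 Y \left(1 + \frac{Y}{3}\right)$)
$3 \left(-6\right) + \left(E{\left(I,2 \right)} + 5\right) 6 = 3 \left(-6\right) + \left(\left(- \frac{4}{3}\right) \left(-2\right) \left(3 - 2\right) + 5\right) 6 = -18 + \left(\left(- \frac{4}{3}\right) \left(-2\right) 1 + 5\right) 6 = -18 + \left(\frac{8}{3} + 5\right) 6 = -18 + \frac{23}{3} \cdot 6 = -18 + 46 = 28$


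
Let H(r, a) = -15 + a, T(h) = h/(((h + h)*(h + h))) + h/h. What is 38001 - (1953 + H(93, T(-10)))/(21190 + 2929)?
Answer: 36661767201/964760 ≈ 38001.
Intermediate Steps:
T(h) = 1 + 1/(4*h) (T(h) = h/(((2*h)*(2*h))) + 1 = h/((4*h**2)) + 1 = h*(1/(4*h**2)) + 1 = 1/(4*h) + 1 = 1 + 1/(4*h))
38001 - (1953 + H(93, T(-10)))/(21190 + 2929) = 38001 - (1953 + (-15 + (1/4 - 10)/(-10)))/(21190 + 2929) = 38001 - (1953 + (-15 - 1/10*(-39/4)))/24119 = 38001 - (1953 + (-15 + 39/40))/24119 = 38001 - (1953 - 561/40)/24119 = 38001 - 77559/(40*24119) = 38001 - 1*77559/964760 = 38001 - 77559/964760 = 36661767201/964760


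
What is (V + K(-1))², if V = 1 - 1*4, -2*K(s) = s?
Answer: 25/4 ≈ 6.2500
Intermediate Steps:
K(s) = -s/2
V = -3 (V = 1 - 4 = -3)
(V + K(-1))² = (-3 - ½*(-1))² = (-3 + ½)² = (-5/2)² = 25/4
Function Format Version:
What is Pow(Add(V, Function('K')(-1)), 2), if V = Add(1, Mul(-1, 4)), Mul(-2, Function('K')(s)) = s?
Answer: Rational(25, 4) ≈ 6.2500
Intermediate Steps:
Function('K')(s) = Mul(Rational(-1, 2), s)
V = -3 (V = Add(1, -4) = -3)
Pow(Add(V, Function('K')(-1)), 2) = Pow(Add(-3, Mul(Rational(-1, 2), -1)), 2) = Pow(Add(-3, Rational(1, 2)), 2) = Pow(Rational(-5, 2), 2) = Rational(25, 4)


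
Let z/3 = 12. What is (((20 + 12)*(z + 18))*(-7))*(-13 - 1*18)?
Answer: 374976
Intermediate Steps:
z = 36 (z = 3*12 = 36)
(((20 + 12)*(z + 18))*(-7))*(-13 - 1*18) = (((20 + 12)*(36 + 18))*(-7))*(-13 - 1*18) = ((32*54)*(-7))*(-13 - 18) = (1728*(-7))*(-31) = -12096*(-31) = 374976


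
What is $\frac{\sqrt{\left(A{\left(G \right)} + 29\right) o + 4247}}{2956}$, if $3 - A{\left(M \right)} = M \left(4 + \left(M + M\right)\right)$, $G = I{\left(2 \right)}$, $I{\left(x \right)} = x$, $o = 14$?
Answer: $\frac{\sqrt{4471}}{2956} \approx 0.02262$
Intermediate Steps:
$G = 2$
$A{\left(M \right)} = 3 - M \left(4 + 2 M\right)$ ($A{\left(M \right)} = 3 - M \left(4 + \left(M + M\right)\right) = 3 - M \left(4 + 2 M\right)$)
$\frac{\sqrt{\left(A{\left(G \right)} + 29\right) o + 4247}}{2956} = \frac{\sqrt{\left(\left(3 - 8 - 2 \cdot 2^{2}\right) + 29\right) 14 + 4247}}{2956} = \sqrt{\left(\left(3 - 8 - 8\right) + 29\right) 14 + 4247} \cdot \frac{1}{2956} = \sqrt{\left(-13 + 29\right) 14 + 4247} \cdot \frac{1}{2956} = \sqrt{16 \cdot 14 + 4247} \cdot \frac{1}{2956} = \sqrt{224 + 4247} \cdot \frac{1}{2956} = \sqrt{4471} \cdot \frac{1}{2956} = \frac{\sqrt{4471}}{2956}$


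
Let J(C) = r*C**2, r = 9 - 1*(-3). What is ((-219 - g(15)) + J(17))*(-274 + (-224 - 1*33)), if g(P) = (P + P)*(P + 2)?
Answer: -1454409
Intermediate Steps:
g(P) = 2*P*(2 + P) (g(P) = (2*P)*(2 + P) = 2*P*(2 + P))
r = 12 (r = 9 + 3 = 12)
J(C) = 12*C**2
((-219 - g(15)) + J(17))*(-274 + (-224 - 1*33)) = ((-219 - 2*15*(2 + 15)) + 12*17**2)*(-274 + (-224 - 1*33)) = ((-219 - 2*15*17) + 12*289)*(-274 + (-224 - 33)) = ((-219 - 1*510) + 3468)*(-274 - 257) = ((-219 - 510) + 3468)*(-531) = (-729 + 3468)*(-531) = 2739*(-531) = -1454409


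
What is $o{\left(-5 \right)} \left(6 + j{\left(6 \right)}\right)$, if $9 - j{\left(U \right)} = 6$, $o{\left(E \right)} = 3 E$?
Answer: $-135$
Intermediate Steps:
$j{\left(U \right)} = 3$ ($j{\left(U \right)} = 9 - 6 = 3$)
$o{\left(-5 \right)} \left(6 + j{\left(6 \right)}\right) = 3 \left(-5\right) \left(6 + 3\right) = \left(-15\right) 9 = -135$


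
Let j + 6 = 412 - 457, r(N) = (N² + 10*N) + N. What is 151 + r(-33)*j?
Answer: -36875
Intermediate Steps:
r(N) = N² + 11*N
j = -51 (j = -6 + (412 - 457) = -6 - 45 = -51)
151 + r(-33)*j = 151 - 33*(11 - 33)*(-51) = 151 - 33*(-22)*(-51) = 151 + 726*(-51) = 151 - 37026 = -36875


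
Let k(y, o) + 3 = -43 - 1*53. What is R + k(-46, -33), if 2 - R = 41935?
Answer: -42032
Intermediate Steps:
k(y, o) = -99 (k(y, o) = -3 + (-43 - 1*53) = -3 + (-43 - 53) = -3 - 96 = -99)
R = -41933 (R = 2 - 1*41935 = 2 - 41935 = -41933)
R + k(-46, -33) = -41933 - 99 = -42032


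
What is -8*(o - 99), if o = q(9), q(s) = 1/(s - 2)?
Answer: 5536/7 ≈ 790.86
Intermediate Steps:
q(s) = 1/(-2 + s)
o = ⅐ (o = 1/(-2 + 9) = 1/7 = ⅐ ≈ 0.14286)
-8*(o - 99) = -8*(⅐ - 99) = -8*(-692/7) = 5536/7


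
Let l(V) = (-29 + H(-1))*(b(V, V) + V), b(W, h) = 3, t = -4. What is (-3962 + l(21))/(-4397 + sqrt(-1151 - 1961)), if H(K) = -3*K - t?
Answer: 19742530/19336721 + 8980*I*sqrt(778)/19336721 ≈ 1.021 + 0.012953*I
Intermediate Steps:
H(K) = 4 - 3*K (H(K) = -3*K - 1*(-4) = -3*K + 4 = 4 - 3*K)
l(V) = -66 - 22*V (l(V) = (-29 + (4 - 3*(-1)))*(3 + V) = (-29 + (4 + 3))*(3 + V) = (-29 + 7)*(3 + V) = -22*(3 + V) = -66 - 22*V)
(-3962 + l(21))/(-4397 + sqrt(-1151 - 1961)) = (-3962 + (-66 - 22*21))/(-4397 + sqrt(-1151 - 1961)) = (-3962 + (-66 - 462))/(-4397 + sqrt(-3112)) = (-3962 - 528)/(-4397 + 2*I*sqrt(778)) = -4490/(-4397 + 2*I*sqrt(778))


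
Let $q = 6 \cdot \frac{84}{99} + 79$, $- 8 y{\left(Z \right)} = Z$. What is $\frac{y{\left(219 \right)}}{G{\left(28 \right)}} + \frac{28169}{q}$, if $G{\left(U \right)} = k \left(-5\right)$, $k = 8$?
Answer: $\frac{19871491}{59200} \approx 335.67$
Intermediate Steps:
$y{\left(Z \right)} = - \frac{Z}{8}$
$G{\left(U \right)} = -40$ ($G{\left(U \right)} = 8 \left(-5\right) = -40$)
$q = \frac{925}{11}$ ($q = 6 \cdot 84 \cdot \frac{1}{99} + 79 = 6 \cdot \frac{28}{33} + 79 = \frac{56}{11} + 79 = \frac{925}{11} \approx 84.091$)
$\frac{y{\left(219 \right)}}{G{\left(28 \right)}} + \frac{28169}{q} = \frac{\left(- \frac{1}{8}\right) 219}{-40} + \frac{28169}{\frac{925}{11}} = \left(- \frac{219}{8}\right) \left(- \frac{1}{40}\right) + 28169 \cdot \frac{11}{925} = \frac{219}{320} + \frac{309859}{925} = \frac{19871491}{59200}$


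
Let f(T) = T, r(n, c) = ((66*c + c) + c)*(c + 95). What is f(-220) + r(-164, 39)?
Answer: 355148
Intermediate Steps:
r(n, c) = 68*c*(95 + c) (r(n, c) = (67*c + c)*(95 + c) = (68*c)*(95 + c) = 68*c*(95 + c))
f(-220) + r(-164, 39) = -220 + 68*39*(95 + 39) = -220 + 68*39*134 = -220 + 355368 = 355148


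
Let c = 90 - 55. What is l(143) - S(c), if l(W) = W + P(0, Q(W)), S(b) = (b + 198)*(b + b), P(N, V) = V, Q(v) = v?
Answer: -16024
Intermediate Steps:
c = 35
S(b) = 2*b*(198 + b) (S(b) = (198 + b)*(2*b) = 2*b*(198 + b))
l(W) = 2*W (l(W) = W + W = 2*W)
l(143) - S(c) = 2*143 - 2*35*(198 + 35) = 286 - 2*35*233 = 286 - 1*16310 = 286 - 16310 = -16024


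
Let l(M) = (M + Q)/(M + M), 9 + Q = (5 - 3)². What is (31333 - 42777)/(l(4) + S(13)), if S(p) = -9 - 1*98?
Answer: 91552/857 ≈ 106.83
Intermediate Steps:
Q = -5 (Q = -9 + (5 - 3)² = -9 + 2² = -9 + 4 = -5)
S(p) = -107 (S(p) = -9 - 98 = -107)
l(M) = (-5 + M)/(2*M) (l(M) = (M - 5)/(M + M) = (-5 + M)/((2*M)) = (-5 + M)*(1/(2*M)) = (-5 + M)/(2*M))
(31333 - 42777)/(l(4) + S(13)) = (31333 - 42777)/((½)*(-5 + 4)/4 - 107) = -11444/((½)*(¼)*(-1) - 107) = -11444/(-⅛ - 107) = -11444/(-857/8) = -11444*(-8/857) = 91552/857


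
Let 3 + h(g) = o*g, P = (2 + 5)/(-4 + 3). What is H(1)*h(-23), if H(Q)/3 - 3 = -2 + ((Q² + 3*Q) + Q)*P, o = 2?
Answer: 4998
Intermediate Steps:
P = -7 (P = 7/(-1) = 7*(-1) = -7)
h(g) = -3 + 2*g
H(Q) = 3 - 84*Q - 21*Q² (H(Q) = 9 + 3*(-2 + ((Q² + 3*Q) + Q)*(-7)) = 9 + 3*(-2 + (Q² + 4*Q)*(-7)) = 9 + 3*(-2 + (-28*Q - 7*Q²)) = 9 + 3*(-2 - 28*Q - 7*Q²) = 9 + (-6 - 84*Q - 21*Q²) = 3 - 84*Q - 21*Q²)
H(1)*h(-23) = (3 - 84*1 - 21*1²)*(-3 + 2*(-23)) = (3 - 84 - 21*1)*(-3 - 46) = (3 - 84 - 21)*(-49) = -102*(-49) = 4998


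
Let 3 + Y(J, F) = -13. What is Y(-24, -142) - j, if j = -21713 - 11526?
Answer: 33223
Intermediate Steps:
Y(J, F) = -16 (Y(J, F) = -3 - 13 = -16)
j = -33239
Y(-24, -142) - j = -16 - 1*(-33239) = -16 + 33239 = 33223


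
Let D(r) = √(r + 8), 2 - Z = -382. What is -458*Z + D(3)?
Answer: -175872 + √11 ≈ -1.7587e+5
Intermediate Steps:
Z = 384 (Z = 2 - 1*(-382) = 2 + 382 = 384)
D(r) = √(8 + r)
-458*Z + D(3) = -458*384 + √(8 + 3) = -175872 + √11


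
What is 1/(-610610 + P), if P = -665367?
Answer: -1/1275977 ≈ -7.8371e-7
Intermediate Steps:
1/(-610610 + P) = 1/(-610610 - 665367) = 1/(-1275977) = -1/1275977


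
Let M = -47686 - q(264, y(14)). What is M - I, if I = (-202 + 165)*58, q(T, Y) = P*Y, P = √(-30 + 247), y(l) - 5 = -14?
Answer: -45540 + 9*√217 ≈ -45407.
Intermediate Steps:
y(l) = -9 (y(l) = 5 - 14 = -9)
P = √217 ≈ 14.731
q(T, Y) = Y*√217 (q(T, Y) = √217*Y = Y*√217)
M = -47686 + 9*√217 (M = -47686 - (-9)*√217 = -47686 + 9*√217 ≈ -47553.)
I = -2146 (I = -37*58 = -2146)
M - I = (-47686 + 9*√217) - 1*(-2146) = (-47686 + 9*√217) + 2146 = -45540 + 9*√217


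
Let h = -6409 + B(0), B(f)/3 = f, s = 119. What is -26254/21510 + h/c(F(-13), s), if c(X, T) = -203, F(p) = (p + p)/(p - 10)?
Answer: 2284966/75285 ≈ 30.351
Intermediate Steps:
F(p) = 2*p/(-10 + p) (F(p) = (2*p)/(-10 + p) = 2*p/(-10 + p))
B(f) = 3*f
h = -6409 (h = -6409 + 3*0 = -6409 + 0 = -6409)
-26254/21510 + h/c(F(-13), s) = -26254/21510 - 6409/(-203) = -26254*1/21510 - 6409*(-1/203) = -13127/10755 + 221/7 = 2284966/75285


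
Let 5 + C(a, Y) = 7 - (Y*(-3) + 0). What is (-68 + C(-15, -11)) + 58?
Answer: -41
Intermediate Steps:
C(a, Y) = 2 + 3*Y (C(a, Y) = -5 + (7 - (Y*(-3) + 0)) = -5 + (7 - (-3*Y + 0)) = -5 + (7 - (-3)*Y) = -5 + (7 + 3*Y) = 2 + 3*Y)
(-68 + C(-15, -11)) + 58 = (-68 + (2 + 3*(-11))) + 58 = (-68 + (2 - 33)) + 58 = (-68 - 31) + 58 = -99 + 58 = -41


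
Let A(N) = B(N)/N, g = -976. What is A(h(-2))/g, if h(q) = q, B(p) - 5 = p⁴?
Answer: 21/1952 ≈ 0.010758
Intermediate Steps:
B(p) = 5 + p⁴
A(N) = (5 + N⁴)/N
A(h(-2))/g = ((5 + (-2)⁴)/(-2))/(-976) = -(5 + 16)/2*(-1/976) = -½*21*(-1/976) = -21/2*(-1/976) = 21/1952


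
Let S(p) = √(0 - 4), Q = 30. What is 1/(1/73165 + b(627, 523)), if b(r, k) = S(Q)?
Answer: 73165/21412468901 - 10706234450*I/21412468901 ≈ 3.4169e-6 - 0.5*I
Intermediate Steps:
S(p) = 2*I (S(p) = √(-4) = 2*I)
b(r, k) = 2*I
1/(1/73165 + b(627, 523)) = 1/(1/73165 + 2*I) = 5353117225*(1/73165 - 2*I)/21412468901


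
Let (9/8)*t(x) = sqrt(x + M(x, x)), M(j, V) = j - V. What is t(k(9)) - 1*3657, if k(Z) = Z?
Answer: -10963/3 ≈ -3654.3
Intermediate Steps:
t(x) = 8*sqrt(x)/9 (t(x) = 8*sqrt(x + (x - x))/9 = 8*sqrt(x + 0)/9 = 8*sqrt(x)/9)
t(k(9)) - 1*3657 = 8*sqrt(9)/9 - 1*3657 = (8/9)*3 - 3657 = 8/3 - 3657 = -10963/3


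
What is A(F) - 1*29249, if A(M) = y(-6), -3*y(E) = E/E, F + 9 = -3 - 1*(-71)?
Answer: -87748/3 ≈ -29249.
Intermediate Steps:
F = 59 (F = -9 + (-3 - 1*(-71)) = -9 + (-3 + 71) = -9 + 68 = 59)
y(E) = -1/3 (y(E) = -E/(3*E) = -1/3*1 = -1/3)
A(M) = -1/3
A(F) - 1*29249 = -1/3 - 1*29249 = -1/3 - 29249 = -87748/3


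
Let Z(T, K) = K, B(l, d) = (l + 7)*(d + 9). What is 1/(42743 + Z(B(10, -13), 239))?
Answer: 1/42982 ≈ 2.3266e-5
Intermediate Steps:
B(l, d) = (7 + l)*(9 + d)
1/(42743 + Z(B(10, -13), 239)) = 1/(42743 + 239) = 1/42982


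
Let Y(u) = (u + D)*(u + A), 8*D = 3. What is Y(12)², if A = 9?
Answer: 4322241/64 ≈ 67535.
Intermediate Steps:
D = 3/8 (D = (⅛)*3 = 3/8 ≈ 0.37500)
Y(u) = (9 + u)*(3/8 + u) (Y(u) = (u + 3/8)*(u + 9) = (3/8 + u)*(9 + u) = (9 + u)*(3/8 + u))
Y(12)² = (27/8 + 12² + (75/8)*12)² = (27/8 + 144 + 225/2)² = (2079/8)² = 4322241/64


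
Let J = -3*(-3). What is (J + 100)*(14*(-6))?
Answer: -9156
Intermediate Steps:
J = 9
(J + 100)*(14*(-6)) = (9 + 100)*(14*(-6)) = 109*(-84) = -9156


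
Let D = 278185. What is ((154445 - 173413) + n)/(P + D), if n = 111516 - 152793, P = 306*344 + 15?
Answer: -60245/383464 ≈ -0.15711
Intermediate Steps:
P = 105279 (P = 105264 + 15 = 105279)
n = -41277
((154445 - 173413) + n)/(P + D) = ((154445 - 173413) - 41277)/(105279 + 278185) = (-18968 - 41277)/383464 = -60245*1/383464 = -60245/383464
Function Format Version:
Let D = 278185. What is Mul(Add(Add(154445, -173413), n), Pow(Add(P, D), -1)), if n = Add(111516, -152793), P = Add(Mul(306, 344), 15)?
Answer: Rational(-60245, 383464) ≈ -0.15711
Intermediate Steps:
P = 105279 (P = Add(105264, 15) = 105279)
n = -41277
Mul(Add(Add(154445, -173413), n), Pow(Add(P, D), -1)) = Mul(Add(Add(154445, -173413), -41277), Pow(Add(105279, 278185), -1)) = Mul(Add(-18968, -41277), Pow(383464, -1)) = Mul(-60245, Rational(1, 383464)) = Rational(-60245, 383464)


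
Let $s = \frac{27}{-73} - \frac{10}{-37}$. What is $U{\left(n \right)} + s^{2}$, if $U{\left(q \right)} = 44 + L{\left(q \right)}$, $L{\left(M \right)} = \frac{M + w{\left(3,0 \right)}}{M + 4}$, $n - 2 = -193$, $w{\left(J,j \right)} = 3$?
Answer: $\frac{61411626323}{1364239987} \approx 45.015$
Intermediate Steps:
$n = -191$ ($n = 2 - 193 = -191$)
$L{\left(M \right)} = \frac{3 + M}{4 + M}$ ($L{\left(M \right)} = \frac{M + 3}{M + 4} = \frac{3 + M}{4 + M}$)
$U{\left(q \right)} = 44 + \frac{3 + q}{4 + q}$
$s = - \frac{269}{2701}$ ($s = 27 \left(- \frac{1}{73}\right) - - \frac{10}{37} = - \frac{27}{73} + \frac{10}{37} = - \frac{269}{2701} \approx -0.099593$)
$U{\left(n \right)} + s^{2} = \frac{179 + 45 \left(-191\right)}{4 - 191} + \left(- \frac{269}{2701}\right)^{2} = \frac{179 - 8595}{-187} + \frac{72361}{7295401} = \left(- \frac{1}{187}\right) \left(-8416\right) + \frac{72361}{7295401} = \frac{8416}{187} + \frac{72361}{7295401} = \frac{61411626323}{1364239987}$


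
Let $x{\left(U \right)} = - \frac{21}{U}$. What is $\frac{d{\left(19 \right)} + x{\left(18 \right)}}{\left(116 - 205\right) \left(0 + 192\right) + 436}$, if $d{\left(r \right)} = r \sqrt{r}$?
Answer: $\frac{7}{99912} - \frac{19 \sqrt{19}}{16652} \approx -0.0049035$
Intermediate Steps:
$d{\left(r \right)} = r^{\frac{3}{2}}$
$\frac{d{\left(19 \right)} + x{\left(18 \right)}}{\left(116 - 205\right) \left(0 + 192\right) + 436} = \frac{19^{\frac{3}{2}} - \frac{21}{18}}{\left(116 - 205\right) \left(0 + 192\right) + 436} = \frac{19 \sqrt{19} - \frac{7}{6}}{\left(-89\right) 192 + 436} = \frac{19 \sqrt{19} - \frac{7}{6}}{-17088 + 436} = \frac{- \frac{7}{6} + 19 \sqrt{19}}{-16652} = \left(- \frac{7}{6} + 19 \sqrt{19}\right) \left(- \frac{1}{16652}\right) = \frac{7}{99912} - \frac{19 \sqrt{19}}{16652}$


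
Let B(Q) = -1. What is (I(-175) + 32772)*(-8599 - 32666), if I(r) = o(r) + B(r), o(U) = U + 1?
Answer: -1345115205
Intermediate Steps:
o(U) = 1 + U
I(r) = r (I(r) = (1 + r) - 1 = r)
(I(-175) + 32772)*(-8599 - 32666) = (-175 + 32772)*(-8599 - 32666) = 32597*(-41265) = -1345115205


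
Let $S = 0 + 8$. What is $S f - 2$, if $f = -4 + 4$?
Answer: $-2$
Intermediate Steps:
$f = 0$
$S = 8$
$S f - 2 = 8 \cdot 0 - 2 = 0 - 2 = -2$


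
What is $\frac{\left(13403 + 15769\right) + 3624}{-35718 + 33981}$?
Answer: $- \frac{3644}{193} \approx -18.881$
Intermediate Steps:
$\frac{\left(13403 + 15769\right) + 3624}{-35718 + 33981} = \frac{29172 + 3624}{-1737} = 32796 \left(- \frac{1}{1737}\right) = - \frac{3644}{193}$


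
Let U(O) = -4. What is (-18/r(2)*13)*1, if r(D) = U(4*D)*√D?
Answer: 117*√2/4 ≈ 41.366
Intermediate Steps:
r(D) = -4*√D
(-18/r(2)*13)*1 = (-18*(-√2/8)*13)*1 = (-(-9)*√2/4*13)*1 = ((9*√2/4)*13)*1 = (117*√2/4)*1 = 117*√2/4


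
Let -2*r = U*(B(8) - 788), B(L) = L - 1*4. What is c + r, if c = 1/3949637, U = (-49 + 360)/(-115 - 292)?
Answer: -481508145537/1607502259 ≈ -299.54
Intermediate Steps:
U = -311/407 (U = 311/(-407) = 311*(-1/407) = -311/407 ≈ -0.76413)
B(L) = -4 + L (B(L) = L - 4 = -4 + L)
r = -121912/407 (r = -(-311)*((-4 + 8) - 788)/814 = -(-311)*(4 - 788)/814 = -(-311)*(-784)/814 = -½*243824/407 = -121912/407 ≈ -299.54)
c = 1/3949637 ≈ 2.5319e-7
c + r = 1/3949637 - 121912/407 = -481508145537/1607502259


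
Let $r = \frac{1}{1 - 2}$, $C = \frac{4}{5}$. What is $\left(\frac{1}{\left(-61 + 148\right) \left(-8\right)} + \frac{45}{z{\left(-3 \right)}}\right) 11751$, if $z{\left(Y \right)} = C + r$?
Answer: $- \frac{613406117}{232} \approx -2.644 \cdot 10^{6}$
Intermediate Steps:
$C = \frac{4}{5}$ ($C = 4 \cdot \frac{1}{5} = \frac{4}{5} \approx 0.8$)
$r = -1$ ($r = \frac{1}{-1} = -1$)
$z{\left(Y \right)} = - \frac{1}{5}$ ($z{\left(Y \right)} = \frac{4}{5} - 1 = - \frac{1}{5}$)
$\left(\frac{1}{\left(-61 + 148\right) \left(-8\right)} + \frac{45}{z{\left(-3 \right)}}\right) 11751 = \left(\frac{1}{\left(-61 + 148\right) \left(-8\right)} + \frac{45}{- \frac{1}{5}}\right) 11751 = \left(\frac{1}{87} \left(- \frac{1}{8}\right) + 45 \left(-5\right)\right) 11751 = \left(\frac{1}{87} \left(- \frac{1}{8}\right) - 225\right) 11751 = \left(- \frac{1}{696} - 225\right) 11751 = \left(- \frac{156601}{696}\right) 11751 = - \frac{613406117}{232}$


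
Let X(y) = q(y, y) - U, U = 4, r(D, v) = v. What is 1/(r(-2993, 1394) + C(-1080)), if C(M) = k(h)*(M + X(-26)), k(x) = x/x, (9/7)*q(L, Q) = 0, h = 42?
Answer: 1/310 ≈ 0.0032258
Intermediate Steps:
q(L, Q) = 0 (q(L, Q) = (7/9)*0 = 0)
k(x) = 1
X(y) = -4 (X(y) = 0 - 1*4 = 0 - 4 = -4)
C(M) = -4 + M (C(M) = 1*(M - 4) = 1*(-4 + M) = -4 + M)
1/(r(-2993, 1394) + C(-1080)) = 1/(1394 + (-4 - 1080)) = 1/(1394 - 1084) = 1/310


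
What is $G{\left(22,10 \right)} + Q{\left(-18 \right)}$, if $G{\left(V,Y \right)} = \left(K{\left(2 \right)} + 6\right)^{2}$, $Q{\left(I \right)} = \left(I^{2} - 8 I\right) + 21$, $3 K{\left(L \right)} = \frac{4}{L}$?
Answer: $\frac{4801}{9} \approx 533.44$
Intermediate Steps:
$K{\left(L \right)} = \frac{4}{3 L}$ ($K{\left(L \right)} = \frac{4 \frac{1}{L}}{3} = \frac{4}{3 L}$)
$Q{\left(I \right)} = 21 + I^{2} - 8 I$
$G{\left(V,Y \right)} = \frac{400}{9}$ ($G{\left(V,Y \right)} = \left(\frac{4}{3 \cdot 2} + 6\right)^{2} = \left(\frac{4}{3} \cdot \frac{1}{2} + 6\right)^{2} = \left(\frac{2}{3} + 6\right)^{2} = \left(\frac{20}{3}\right)^{2} = \frac{400}{9}$)
$G{\left(22,10 \right)} + Q{\left(-18 \right)} = \frac{400}{9} + \left(21 + \left(-18\right)^{2} - -144\right) = \frac{400}{9} + \left(21 + 324 + 144\right) = \frac{400}{9} + 489 = \frac{4801}{9}$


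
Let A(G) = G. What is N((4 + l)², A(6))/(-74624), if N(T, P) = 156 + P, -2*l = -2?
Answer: -81/37312 ≈ -0.0021709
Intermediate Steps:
l = 1 (l = -½*(-2) = 1)
N((4 + l)², A(6))/(-74624) = (156 + 6)/(-74624) = 162*(-1/74624) = -81/37312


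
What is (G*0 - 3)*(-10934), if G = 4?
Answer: 32802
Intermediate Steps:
(G*0 - 3)*(-10934) = (4*0 - 3)*(-10934) = (0 - 3)*(-10934) = -3*(-10934) = 32802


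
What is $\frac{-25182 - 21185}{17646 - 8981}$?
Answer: $- \frac{46367}{8665} \approx -5.3511$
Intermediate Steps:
$\frac{-25182 - 21185}{17646 - 8981} = - \frac{46367}{8665}$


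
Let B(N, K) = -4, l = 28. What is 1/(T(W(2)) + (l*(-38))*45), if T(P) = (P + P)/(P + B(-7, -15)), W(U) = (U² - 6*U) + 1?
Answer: -11/526666 ≈ -2.0886e-5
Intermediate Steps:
W(U) = 1 + U² - 6*U
T(P) = 2*P/(-4 + P) (T(P) = (P + P)/(P - 4) = (2*P)/(-4 + P) = 2*P/(-4 + P))
1/(T(W(2)) + (l*(-38))*45) = 1/(2*(1 + 2² - 6*2)/(-4 + (1 + 2² - 6*2)) + (28*(-38))*45) = 1/(2*(1 + 4 - 12)/(-4 + (1 + 4 - 12)) - 1064*45) = 1/(2*(-7)/(-4 - 7) - 47880) = 1/(2*(-7)/(-11) - 47880) = 1/(2*(-7)*(-1/11) - 47880) = 1/(14/11 - 47880) = 1/(-526666/11) = -11/526666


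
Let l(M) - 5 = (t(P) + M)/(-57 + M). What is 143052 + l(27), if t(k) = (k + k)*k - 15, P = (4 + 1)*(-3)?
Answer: 715208/5 ≈ 1.4304e+5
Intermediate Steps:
P = -15 (P = 5*(-3) = -15)
t(k) = -15 + 2*k² (t(k) = (2*k)*k - 15 = 2*k² - 15 = -15 + 2*k²)
l(M) = 5 + (435 + M)/(-57 + M) (l(M) = 5 + ((-15 + 2*(-15)²) + M)/(-57 + M) = 5 + ((-15 + 2*225) + M)/(-57 + M) = 5 + ((-15 + 450) + M)/(-57 + M) = 5 + (435 + M)/(-57 + M))
143052 + l(27) = 143052 + 6*(25 + 27)/(-57 + 27) = 143052 + 6*52/(-30) = 143052 + 6*(-1/30)*52 = 143052 - 52/5 = 715208/5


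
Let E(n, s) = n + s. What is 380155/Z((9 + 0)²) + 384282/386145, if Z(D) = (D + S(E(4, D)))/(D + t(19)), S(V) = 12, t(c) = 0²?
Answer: 440386181063/1330055 ≈ 3.3110e+5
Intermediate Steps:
t(c) = 0
Z(D) = (12 + D)/D (Z(D) = (D + 12)/(D + 0) = (12 + D)/D)
380155/Z((9 + 0)²) + 384282/386145 = 380155/(((12 + (9 + 0)²)/((9 + 0)²))) + 384282/386145 = 380155/(((12 + 9²)/(9²))) + 384282*(1/386145) = 380155/(((12 + 81)/81)) + 42698/42905 = 380155/(((1/81)*93)) + 42698/42905 = 380155/(31/27) + 42698/42905 = 380155*(27/31) + 42698/42905 = 10264185/31 + 42698/42905 = 440386181063/1330055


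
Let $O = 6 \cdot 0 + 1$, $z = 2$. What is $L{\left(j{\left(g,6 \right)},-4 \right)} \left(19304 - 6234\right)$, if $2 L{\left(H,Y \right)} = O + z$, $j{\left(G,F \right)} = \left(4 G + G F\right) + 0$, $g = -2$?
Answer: $19605$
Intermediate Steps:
$O = 1$ ($O = 0 + 1 = 1$)
$j{\left(G,F \right)} = 4 G + F G$ ($j{\left(G,F \right)} = \left(4 G + F G\right) + 0 = 4 G + F G$)
$L{\left(H,Y \right)} = \frac{3}{2}$ ($L{\left(H,Y \right)} = \frac{1 + 2}{2} = \frac{1}{2} \cdot 3 = \frac{3}{2}$)
$L{\left(j{\left(g,6 \right)},-4 \right)} \left(19304 - 6234\right) = \frac{3 \left(19304 - 6234\right)}{2} = \frac{3}{2} \cdot 13070 = 19605$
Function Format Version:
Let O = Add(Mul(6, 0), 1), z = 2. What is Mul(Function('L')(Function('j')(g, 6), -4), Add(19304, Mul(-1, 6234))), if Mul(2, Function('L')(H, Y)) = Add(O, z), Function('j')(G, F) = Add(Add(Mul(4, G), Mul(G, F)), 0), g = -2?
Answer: 19605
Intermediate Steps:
O = 1 (O = Add(0, 1) = 1)
Function('j')(G, F) = Add(Mul(4, G), Mul(F, G)) (Function('j')(G, F) = Add(Add(Mul(4, G), Mul(F, G)), 0) = Add(Mul(4, G), Mul(F, G)))
Function('L')(H, Y) = Rational(3, 2) (Function('L')(H, Y) = Mul(Rational(1, 2), Add(1, 2)) = Mul(Rational(1, 2), 3) = Rational(3, 2))
Mul(Function('L')(Function('j')(g, 6), -4), Add(19304, Mul(-1, 6234))) = Mul(Rational(3, 2), Add(19304, Mul(-1, 6234))) = Mul(Rational(3, 2), Add(19304, -6234)) = Mul(Rational(3, 2), 13070) = 19605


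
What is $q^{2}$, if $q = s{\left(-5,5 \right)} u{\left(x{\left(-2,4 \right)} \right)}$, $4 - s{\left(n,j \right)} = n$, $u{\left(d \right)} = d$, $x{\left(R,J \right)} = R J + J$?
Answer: $1296$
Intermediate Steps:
$x{\left(R,J \right)} = J + J R$ ($x{\left(R,J \right)} = J R + J = J + J R$)
$s{\left(n,j \right)} = 4 - n$
$q = -36$ ($q = \left(4 - -5\right) 4 \left(1 - 2\right) = \left(4 + 5\right) 4 \left(-1\right) = 9 \left(-4\right) = -36$)
$q^{2} = \left(-36\right)^{2} = 1296$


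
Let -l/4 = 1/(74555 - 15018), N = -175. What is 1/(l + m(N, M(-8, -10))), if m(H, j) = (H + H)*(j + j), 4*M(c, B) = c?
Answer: 59537/83351796 ≈ 0.00071429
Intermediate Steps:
M(c, B) = c/4
m(H, j) = 4*H*j (m(H, j) = (2*H)*(2*j) = 4*H*j)
l = -4/59537 (l = -4/(74555 - 15018) = -4/59537 ≈ -6.7185e-5)
1/(l + m(N, M(-8, -10))) = 1/(-4/59537 + 4*(-175)*((¼)*(-8))) = 1/(-4/59537 + 4*(-175)*(-2)) = 1/(-4/59537 + 1400) = 1/(83351796/59537) = 59537/83351796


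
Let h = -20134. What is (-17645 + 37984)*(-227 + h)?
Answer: -414122379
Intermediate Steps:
(-17645 + 37984)*(-227 + h) = (-17645 + 37984)*(-227 - 20134) = 20339*(-20361) = -414122379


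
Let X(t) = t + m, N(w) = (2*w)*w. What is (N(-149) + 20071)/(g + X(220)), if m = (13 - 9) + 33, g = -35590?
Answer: -64473/35333 ≈ -1.8247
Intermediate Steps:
m = 37 (m = 4 + 33 = 37)
N(w) = 2*w**2
X(t) = 37 + t (X(t) = t + 37 = 37 + t)
(N(-149) + 20071)/(g + X(220)) = (2*(-149)**2 + 20071)/(-35590 + (37 + 220)) = (2*22201 + 20071)/(-35590 + 257) = (44402 + 20071)/(-35333) = 64473*(-1/35333) = -64473/35333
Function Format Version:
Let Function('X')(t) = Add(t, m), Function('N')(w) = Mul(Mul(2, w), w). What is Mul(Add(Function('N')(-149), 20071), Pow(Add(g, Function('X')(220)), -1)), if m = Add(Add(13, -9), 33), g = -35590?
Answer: Rational(-64473, 35333) ≈ -1.8247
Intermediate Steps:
m = 37 (m = Add(4, 33) = 37)
Function('N')(w) = Mul(2, Pow(w, 2))
Function('X')(t) = Add(37, t) (Function('X')(t) = Add(t, 37) = Add(37, t))
Mul(Add(Function('N')(-149), 20071), Pow(Add(g, Function('X')(220)), -1)) = Mul(Add(Mul(2, Pow(-149, 2)), 20071), Pow(Add(-35590, Add(37, 220)), -1)) = Mul(Add(Mul(2, 22201), 20071), Pow(Add(-35590, 257), -1)) = Mul(Add(44402, 20071), Pow(-35333, -1)) = Mul(64473, Rational(-1, 35333)) = Rational(-64473, 35333)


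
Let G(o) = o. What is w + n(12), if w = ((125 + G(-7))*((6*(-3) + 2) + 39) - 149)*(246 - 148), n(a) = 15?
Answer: 251385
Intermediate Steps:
w = 251370 (w = ((125 - 7)*((6*(-3) + 2) + 39) - 149)*(246 - 148) = (118*((-18 + 2) + 39) - 149)*98 = (118*(-16 + 39) - 149)*98 = (118*23 - 149)*98 = (2714 - 149)*98 = 2565*98 = 251370)
w + n(12) = 251370 + 15 = 251385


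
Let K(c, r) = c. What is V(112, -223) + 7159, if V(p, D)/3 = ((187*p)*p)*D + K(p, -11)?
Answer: -1569284537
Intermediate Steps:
V(p, D) = 3*p + 561*D*p² (V(p, D) = 3*(((187*p)*p)*D + p) = 3*((187*p²)*D + p) = 3*(187*D*p² + p) = 3*(p + 187*D*p²) = 3*p + 561*D*p²)
V(112, -223) + 7159 = 3*112*(1 + 187*(-223)*112) + 7159 = 3*112*(1 - 4670512) + 7159 = 3*112*(-4670511) + 7159 = -1569291696 + 7159 = -1569284537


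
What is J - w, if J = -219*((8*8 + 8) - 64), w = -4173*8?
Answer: 31632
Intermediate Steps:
w = -33384
J = -1752 (J = -219*((64 + 8) - 64) = -219*(72 - 64) = -219*8 = -1752)
J - w = -1752 - 1*(-33384) = -1752 + 33384 = 31632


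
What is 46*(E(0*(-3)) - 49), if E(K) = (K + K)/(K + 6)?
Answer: -2254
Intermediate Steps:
E(K) = 2*K/(6 + K) (E(K) = (2*K)/(6 + K) = 2*K/(6 + K))
46*(E(0*(-3)) - 49) = 46*(2*(0*(-3))/(6 + 0*(-3)) - 49) = 46*(2*0/(6 + 0) - 49) = 46*(2*0/6 - 49) = 46*(2*0*(⅙) - 49) = 46*(0 - 49) = 46*(-49) = -2254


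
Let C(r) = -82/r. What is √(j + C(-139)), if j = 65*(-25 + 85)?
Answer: √75363298/139 ≈ 62.455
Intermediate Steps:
j = 3900 (j = 65*60 = 3900)
√(j + C(-139)) = √(3900 - 82/(-139)) = √(3900 - 82*(-1/139)) = √(3900 + 82/139) = √(542182/139) = √75363298/139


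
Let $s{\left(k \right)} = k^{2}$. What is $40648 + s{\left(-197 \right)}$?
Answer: $79457$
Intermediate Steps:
$40648 + s{\left(-197 \right)} = 40648 + \left(-197\right)^{2} = 40648 + 38809 = 79457$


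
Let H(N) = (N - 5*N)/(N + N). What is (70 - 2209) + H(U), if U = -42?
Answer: -2141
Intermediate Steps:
H(N) = -2 (H(N) = (-4*N)/((2*N)) = (-4*N)*(1/(2*N)) = -2)
(70 - 2209) + H(U) = (70 - 2209) - 2 = -2139 - 2 = -2141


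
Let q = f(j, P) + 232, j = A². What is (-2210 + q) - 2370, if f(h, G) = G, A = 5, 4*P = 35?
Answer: -17357/4 ≈ -4339.3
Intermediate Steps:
P = 35/4 (P = (¼)*35 = 35/4 ≈ 8.7500)
j = 25 (j = 5² = 25)
q = 963/4 (q = 35/4 + 232 = 963/4 ≈ 240.75)
(-2210 + q) - 2370 = (-2210 + 963/4) - 2370 = -7877/4 - 2370 = -17357/4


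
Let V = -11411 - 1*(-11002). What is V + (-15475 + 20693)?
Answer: 4809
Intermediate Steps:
V = -409 (V = -11411 + 11002 = -409)
V + (-15475 + 20693) = -409 + (-15475 + 20693) = -409 + 5218 = 4809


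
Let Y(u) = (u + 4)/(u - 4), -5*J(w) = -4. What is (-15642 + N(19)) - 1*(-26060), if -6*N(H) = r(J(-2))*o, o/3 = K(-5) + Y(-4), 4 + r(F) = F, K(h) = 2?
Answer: 52106/5 ≈ 10421.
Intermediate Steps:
J(w) = ⅘ (J(w) = -⅕*(-4) = ⅘)
Y(u) = (4 + u)/(-4 + u)
r(F) = -4 + F
o = 6 (o = 3*(2 + (4 - 4)/(-4 - 4)) = 3*(2 + 0/(-8)) = 3*(2 - ⅛*0) = 3*(2 + 0) = 3*2 = 6)
N(H) = 16/5 (N(H) = -(-4 + ⅘)*6/6 = -(-8)*6/15 = -⅙*(-96/5) = 16/5)
(-15642 + N(19)) - 1*(-26060) = (-15642 + 16/5) - 1*(-26060) = -78194/5 + 26060 = 52106/5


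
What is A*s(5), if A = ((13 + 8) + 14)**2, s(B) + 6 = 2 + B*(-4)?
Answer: -29400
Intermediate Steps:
s(B) = -4 - 4*B (s(B) = -6 + (2 + B*(-4)) = -6 + (2 - 4*B) = -4 - 4*B)
A = 1225 (A = (21 + 14)**2 = 35**2 = 1225)
A*s(5) = 1225*(-4 - 4*5) = 1225*(-4 - 20) = 1225*(-24) = -29400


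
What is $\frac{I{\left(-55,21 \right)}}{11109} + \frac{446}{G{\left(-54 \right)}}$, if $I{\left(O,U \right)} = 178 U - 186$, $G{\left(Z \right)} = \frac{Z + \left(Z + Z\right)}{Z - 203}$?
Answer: $\frac{212318537}{299943} \approx 707.86$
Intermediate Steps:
$G{\left(Z \right)} = \frac{3 Z}{-203 + Z}$ ($G{\left(Z \right)} = \frac{Z + 2 Z}{-203 + Z} = \frac{3 Z}{-203 + Z}$)
$I{\left(O,U \right)} = -186 + 178 U$
$\frac{I{\left(-55,21 \right)}}{11109} + \frac{446}{G{\left(-54 \right)}} = \frac{-186 + 178 \cdot 21}{11109} + \frac{446}{3 \left(-54\right) \frac{1}{-203 - 54}} = \left(-186 + 3738\right) \frac{1}{11109} + \frac{446}{3 \left(-54\right) \frac{1}{-257}} = 3552 \cdot \frac{1}{11109} + \frac{446}{3 \left(-54\right) \left(- \frac{1}{257}\right)} = \frac{1184}{3703} + \frac{446}{\frac{162}{257}} = \frac{1184}{3703} + 446 \cdot \frac{257}{162} = \frac{1184}{3703} + \frac{57311}{81} = \frac{212318537}{299943}$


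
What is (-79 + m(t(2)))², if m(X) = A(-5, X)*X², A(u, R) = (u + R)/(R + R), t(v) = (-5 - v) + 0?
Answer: 1369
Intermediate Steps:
t(v) = -5 - v
A(u, R) = (R + u)/(2*R) (A(u, R) = (R + u)/((2*R)) = (R + u)*(1/(2*R)) = (R + u)/(2*R))
m(X) = X*(-5 + X)/2 (m(X) = ((X - 5)/(2*X))*X² = ((-5 + X)/(2*X))*X² = X*(-5 + X)/2)
(-79 + m(t(2)))² = (-79 + (-5 - 1*2)*(-5 + (-5 - 1*2))/2)² = (-79 + (-5 - 2)*(-5 + (-5 - 2))/2)² = (-79 + (½)*(-7)*(-5 - 7))² = (-79 + (½)*(-7)*(-12))² = (-79 + 42)² = (-37)² = 1369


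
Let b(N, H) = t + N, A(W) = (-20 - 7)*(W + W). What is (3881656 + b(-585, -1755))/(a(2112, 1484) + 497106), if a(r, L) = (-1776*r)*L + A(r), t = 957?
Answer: -1941014/2782985175 ≈ -0.00069746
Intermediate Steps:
A(W) = -54*W
b(N, H) = 957 + N
a(r, L) = -54*r - 1776*L*r (a(r, L) = (-1776*r)*L - 54*r = -1776*L*r - 54*r = -54*r - 1776*L*r)
(3881656 + b(-585, -1755))/(a(2112, 1484) + 497106) = (3881656 + (957 - 585))/(6*2112*(-9 - 296*1484) + 497106) = (3881656 + 372)/(6*2112*(-9 - 439264) + 497106) = 3882028/(6*2112*(-439273) + 497106) = 3882028/(-5566467456 + 497106) = 3882028/(-5565970350) = 3882028*(-1/5565970350) = -1941014/2782985175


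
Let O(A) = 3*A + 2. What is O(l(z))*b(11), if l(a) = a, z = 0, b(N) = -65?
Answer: -130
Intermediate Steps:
O(A) = 2 + 3*A
O(l(z))*b(11) = (2 + 3*0)*(-65) = (2 + 0)*(-65) = 2*(-65) = -130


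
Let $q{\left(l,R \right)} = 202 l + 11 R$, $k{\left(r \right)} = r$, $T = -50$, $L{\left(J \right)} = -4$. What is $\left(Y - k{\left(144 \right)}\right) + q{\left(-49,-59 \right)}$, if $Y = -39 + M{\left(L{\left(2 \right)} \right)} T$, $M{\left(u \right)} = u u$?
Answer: $-11530$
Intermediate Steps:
$M{\left(u \right)} = u^{2}$
$q{\left(l,R \right)} = 11 R + 202 l$
$Y = -839$ ($Y = -39 + \left(-4\right)^{2} \left(-50\right) = -39 + 16 \left(-50\right) = -39 - 800 = -839$)
$\left(Y - k{\left(144 \right)}\right) + q{\left(-49,-59 \right)} = \left(-839 - 144\right) + \left(11 \left(-59\right) + 202 \left(-49\right)\right) = \left(-839 - 144\right) - 10547 = -983 - 10547 = -11530$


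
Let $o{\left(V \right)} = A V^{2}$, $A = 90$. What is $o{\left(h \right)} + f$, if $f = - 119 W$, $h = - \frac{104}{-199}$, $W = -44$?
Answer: $\frac{208324276}{39601} \approx 5260.6$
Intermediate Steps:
$h = \frac{104}{199}$ ($h = \left(-104\right) \left(- \frac{1}{199}\right) = \frac{104}{199} \approx 0.52261$)
$o{\left(V \right)} = 90 V^{2}$
$f = 5236$ ($f = \left(-119\right) \left(-44\right) = 5236$)
$o{\left(h \right)} + f = 90 \left(\frac{104}{199}\right)^{2} + 5236 = 90 \cdot \frac{10816}{39601} + 5236 = \frac{973440}{39601} + 5236 = \frac{208324276}{39601}$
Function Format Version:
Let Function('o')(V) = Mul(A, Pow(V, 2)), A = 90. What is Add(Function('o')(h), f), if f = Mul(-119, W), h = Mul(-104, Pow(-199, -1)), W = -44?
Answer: Rational(208324276, 39601) ≈ 5260.6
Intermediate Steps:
h = Rational(104, 199) (h = Mul(-104, Rational(-1, 199)) = Rational(104, 199) ≈ 0.52261)
Function('o')(V) = Mul(90, Pow(V, 2))
f = 5236 (f = Mul(-119, -44) = 5236)
Add(Function('o')(h), f) = Add(Mul(90, Pow(Rational(104, 199), 2)), 5236) = Add(Mul(90, Rational(10816, 39601)), 5236) = Add(Rational(973440, 39601), 5236) = Rational(208324276, 39601)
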